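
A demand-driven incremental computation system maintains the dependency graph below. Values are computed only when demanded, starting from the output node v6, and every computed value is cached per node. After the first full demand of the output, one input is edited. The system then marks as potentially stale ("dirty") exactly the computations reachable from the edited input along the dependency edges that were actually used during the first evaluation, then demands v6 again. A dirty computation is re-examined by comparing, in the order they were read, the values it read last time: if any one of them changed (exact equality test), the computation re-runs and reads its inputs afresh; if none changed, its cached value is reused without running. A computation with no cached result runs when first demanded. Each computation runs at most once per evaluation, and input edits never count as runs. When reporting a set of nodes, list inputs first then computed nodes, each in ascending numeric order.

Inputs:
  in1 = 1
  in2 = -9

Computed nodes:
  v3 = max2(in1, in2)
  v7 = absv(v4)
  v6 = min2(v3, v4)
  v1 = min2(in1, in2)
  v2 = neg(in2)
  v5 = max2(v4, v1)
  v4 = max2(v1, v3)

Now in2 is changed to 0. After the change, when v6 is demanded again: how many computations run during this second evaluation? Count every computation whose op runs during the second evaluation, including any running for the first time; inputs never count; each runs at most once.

Computations that run: v1, v3, v4 — 3 in total.
Key observation: the cutoff stops propagation at v6 — its inputs' values are unchanged, so it reuses its cache.

First evaluation (everything demanded from the output):
  v1 = min2(1, -9) = -9
  v3 = max2(1, -9) = 1
  v4 = max2(-9, 1) = 1
  v6 = min2(1, 1) = 1

Propagation after the edit:
  v1: runs — in2 -9->0; result 0.
  v3: runs — in2 -9->0; result 1 (same value as before).
  v4: runs — v1 -9->0; result 1 (same value as before).
  v6: checked — values it read are unchanged (v3 unchanged, v4 unchanged); reused cached 1 without running.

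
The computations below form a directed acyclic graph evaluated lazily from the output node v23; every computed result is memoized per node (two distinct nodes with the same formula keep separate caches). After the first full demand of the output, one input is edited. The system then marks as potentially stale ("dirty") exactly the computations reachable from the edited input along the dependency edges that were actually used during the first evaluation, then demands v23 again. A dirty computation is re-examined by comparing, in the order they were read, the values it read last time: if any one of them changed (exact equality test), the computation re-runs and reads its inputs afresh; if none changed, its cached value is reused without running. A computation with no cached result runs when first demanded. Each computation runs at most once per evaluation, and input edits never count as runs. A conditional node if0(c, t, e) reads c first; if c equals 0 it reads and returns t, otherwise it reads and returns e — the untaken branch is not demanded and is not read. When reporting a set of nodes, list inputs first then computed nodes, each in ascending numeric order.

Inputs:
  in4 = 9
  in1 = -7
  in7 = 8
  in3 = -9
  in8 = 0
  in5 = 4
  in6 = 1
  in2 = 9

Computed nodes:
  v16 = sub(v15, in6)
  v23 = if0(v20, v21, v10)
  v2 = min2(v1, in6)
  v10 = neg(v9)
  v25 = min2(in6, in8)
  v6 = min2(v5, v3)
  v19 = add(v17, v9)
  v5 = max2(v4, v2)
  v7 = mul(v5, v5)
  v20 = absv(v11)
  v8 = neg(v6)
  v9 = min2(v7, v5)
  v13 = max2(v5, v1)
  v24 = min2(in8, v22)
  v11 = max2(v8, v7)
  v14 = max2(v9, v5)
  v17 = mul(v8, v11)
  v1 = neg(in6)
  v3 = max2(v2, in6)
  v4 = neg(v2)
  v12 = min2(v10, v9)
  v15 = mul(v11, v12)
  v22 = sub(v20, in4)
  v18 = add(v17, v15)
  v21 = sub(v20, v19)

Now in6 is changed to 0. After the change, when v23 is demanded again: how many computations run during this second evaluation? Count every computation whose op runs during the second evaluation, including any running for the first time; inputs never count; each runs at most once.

First demand of the output computes:
  v1 = neg(1) = -1
  v2 = min2(-1, 1) = -1
  v3 = max2(-1, 1) = 1
  v4 = neg(-1) = 1
  v5 = max2(1, -1) = 1
  v6 = min2(1, 1) = 1
  v7 = mul(1, 1) = 1
  v8 = neg(1) = -1
  v9 = min2(1, 1) = 1
  v10 = neg(1) = -1
  v11 = max2(-1, 1) = 1
  v20 = absv(1) = 1
  v23 = if0(v20=1 -> else branch v10) = -1

After the edit, cleaning proceeds:
  v1: a read changed (in6 1->0) — executes, giving 0.
  v2: a read changed (v1 -1->0; in6 1->0) — executes, giving 0.
  v3: a read changed (v2 -1->0; in6 1->0) — executes, giving 0.
  v4: a read changed (v2 -1->0) — executes, giving 0.
  v5: a read changed (v4 1->0; v2 -1->0) — executes, giving 0.
  v6: a read changed (v5 1->0; v3 1->0) — executes, giving 0.
  v7: a read changed (v5 1->0; v5 1->0) — executes, giving 0.
  v8: a read changed (v6 1->0) — executes, giving 0.
  v9: a read changed (v7 1->0; v5 1->0) — executes, giving 0.
  v10: stays stale; no demand reaches it after the flip.
  v11: a read changed (v8 -1->0; v7 1->0) — executes, giving 0.
  v17: had never run; runs now, result 0.
  v19: had never run; runs now, result 0.
  v20: a read changed (v11 1->0) — executes, giving 0.
  v21: had never run; runs now, result 0.
  v23: a read changed (v20 1->0) — executes, giving 0.

Note the branch switch — demand abandons v10, which is never re-examined.

15 computations run: v1, v2, v3, v4, v5, v6, v7, v8, v9, v11, v17, v19, v20, v21, v23.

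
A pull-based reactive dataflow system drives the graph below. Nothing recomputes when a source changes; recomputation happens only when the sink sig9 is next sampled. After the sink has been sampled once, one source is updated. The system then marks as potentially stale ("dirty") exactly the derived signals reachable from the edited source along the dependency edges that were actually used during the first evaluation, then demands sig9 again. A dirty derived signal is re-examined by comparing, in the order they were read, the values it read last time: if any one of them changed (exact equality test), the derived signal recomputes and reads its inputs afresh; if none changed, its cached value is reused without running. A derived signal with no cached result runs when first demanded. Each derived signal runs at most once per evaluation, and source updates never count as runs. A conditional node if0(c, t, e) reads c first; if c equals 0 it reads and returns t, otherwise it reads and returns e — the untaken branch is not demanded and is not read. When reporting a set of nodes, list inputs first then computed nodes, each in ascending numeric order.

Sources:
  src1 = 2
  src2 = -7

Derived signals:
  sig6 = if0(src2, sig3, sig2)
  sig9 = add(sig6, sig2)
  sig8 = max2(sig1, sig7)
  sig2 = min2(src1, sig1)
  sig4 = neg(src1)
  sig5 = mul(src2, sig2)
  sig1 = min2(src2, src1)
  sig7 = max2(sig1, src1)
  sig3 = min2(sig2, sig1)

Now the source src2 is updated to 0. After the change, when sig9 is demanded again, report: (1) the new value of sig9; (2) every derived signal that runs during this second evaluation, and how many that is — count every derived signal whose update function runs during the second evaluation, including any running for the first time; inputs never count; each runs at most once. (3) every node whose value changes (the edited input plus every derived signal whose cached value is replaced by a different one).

First evaluation (everything demanded from the output):
  sig1 = min2(-7, 2) = -7
  sig2 = min2(2, -7) = -7
  sig6 = if0(src2=-7 -> else branch sig2) = -7
  sig9 = add(-7, -7) = -14

Propagation after the edit:
  sig1: runs — src2 -7->0; result 0.
  sig2: runs — sig1 -7->0; result 0.
  sig3: demanded for the first time — runs, produces 0.
  sig6: runs — src2 -7->0; sig2 -7->0; result 0.
  sig9: runs — sig6 -7->0; sig2 -7->0; result 0.

Key observation: a condition flipped, so demand reaches new nodes — sig3 runs for the first time.

New value of sig9: 0.
Derived signals that run: sig1, sig2, sig3, sig6, sig9 — 5 in total.
Values that change: src2, sig1, sig2, sig6, sig9.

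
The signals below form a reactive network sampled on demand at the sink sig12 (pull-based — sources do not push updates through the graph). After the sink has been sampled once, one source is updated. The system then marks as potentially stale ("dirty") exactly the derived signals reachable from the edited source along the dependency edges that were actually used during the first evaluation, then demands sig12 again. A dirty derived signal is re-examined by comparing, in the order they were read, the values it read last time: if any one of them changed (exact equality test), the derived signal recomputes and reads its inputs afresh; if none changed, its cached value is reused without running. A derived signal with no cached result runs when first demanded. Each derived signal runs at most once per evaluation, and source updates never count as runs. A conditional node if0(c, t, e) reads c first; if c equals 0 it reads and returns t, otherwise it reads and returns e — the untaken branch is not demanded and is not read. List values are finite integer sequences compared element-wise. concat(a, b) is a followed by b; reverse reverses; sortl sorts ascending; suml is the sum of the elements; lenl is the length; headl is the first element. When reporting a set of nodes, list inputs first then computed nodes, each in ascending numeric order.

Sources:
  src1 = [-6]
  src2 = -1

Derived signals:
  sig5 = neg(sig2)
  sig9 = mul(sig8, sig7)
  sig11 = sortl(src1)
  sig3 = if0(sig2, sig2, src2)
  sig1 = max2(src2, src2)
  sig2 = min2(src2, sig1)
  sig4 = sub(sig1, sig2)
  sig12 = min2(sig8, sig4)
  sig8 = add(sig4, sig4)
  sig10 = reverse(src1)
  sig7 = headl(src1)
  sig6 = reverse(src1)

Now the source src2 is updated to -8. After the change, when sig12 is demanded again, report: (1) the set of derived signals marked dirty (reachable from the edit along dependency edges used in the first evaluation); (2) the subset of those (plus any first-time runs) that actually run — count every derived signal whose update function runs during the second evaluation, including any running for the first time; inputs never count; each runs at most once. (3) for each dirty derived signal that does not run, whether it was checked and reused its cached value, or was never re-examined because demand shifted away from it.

Dirty set: sig1, sig2, sig4, sig8, sig12.
Run set: sig1, sig2, sig4 (3 run).
Re-examined without running (cache reused): sig8, sig12.
The important point: sig4 recomputes to an identical value, and the output ends up unchanged.

Initial pass — values computed on the first demand:
  sig1 = max2(-1, -1) = -1
  sig2 = min2(-1, -1) = -1
  sig4 = sub(-1, -1) = 0
  sig8 = add(0, 0) = 0
  sig12 = min2(0, 0) = 0

Second demand — change propagation:
  sig1: re-runs because src2 -1->-8; src2 -1->-8; new result -8.
  sig2: re-runs because src2 -1->-8; sig1 -1->-8; new result -8.
  sig4: re-runs because sig1 -1->-8; sig2 -1->-8; new result 0 (unchanged).
  sig8: re-examined; everything it read last time is the same (sig4 unchanged, sig4 unchanged) — cache 0 kept, no run.
  sig12: re-examined; everything it read last time is the same (sig8 unchanged, sig4 unchanged) — cache 0 kept, no run.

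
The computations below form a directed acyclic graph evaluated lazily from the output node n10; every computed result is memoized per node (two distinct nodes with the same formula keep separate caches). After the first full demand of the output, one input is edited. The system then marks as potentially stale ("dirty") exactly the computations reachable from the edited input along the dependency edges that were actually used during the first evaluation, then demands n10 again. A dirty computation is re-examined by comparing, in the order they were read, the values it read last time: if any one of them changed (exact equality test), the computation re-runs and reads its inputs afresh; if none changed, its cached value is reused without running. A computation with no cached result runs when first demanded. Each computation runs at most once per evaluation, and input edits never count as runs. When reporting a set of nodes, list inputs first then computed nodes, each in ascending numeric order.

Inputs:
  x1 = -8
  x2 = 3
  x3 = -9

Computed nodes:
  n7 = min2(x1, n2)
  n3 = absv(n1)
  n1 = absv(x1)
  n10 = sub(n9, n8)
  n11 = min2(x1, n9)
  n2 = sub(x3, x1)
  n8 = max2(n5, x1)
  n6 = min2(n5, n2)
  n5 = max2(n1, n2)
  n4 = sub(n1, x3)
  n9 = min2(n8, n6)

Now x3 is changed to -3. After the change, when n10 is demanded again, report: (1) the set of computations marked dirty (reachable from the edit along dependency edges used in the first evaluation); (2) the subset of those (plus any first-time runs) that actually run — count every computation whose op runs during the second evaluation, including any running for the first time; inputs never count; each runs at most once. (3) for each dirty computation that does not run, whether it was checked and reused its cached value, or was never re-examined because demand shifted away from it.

The edit dirties: n2, n5, n6, n8, n9, n10.
5 computations run: n2, n5, n6, n9, n10.
Cache hits after checking: n8.
Note where the cutoff bites: n8 is checked, finds nothing changed, and keeps its cache.

First demand of the output computes:
  n1 = absv(-8) = 8
  n2 = sub(-9, -8) = -1
  n5 = max2(8, -1) = 8
  n6 = min2(8, -1) = -1
  n8 = max2(8, -8) = 8
  n9 = min2(8, -1) = -1
  n10 = sub(-1, 8) = -9

After the edit, cleaning proceeds:
  n2: a read changed (x3 -9->-3) — executes, giving 5.
  n5: a read changed (n2 -1->5) — executes, giving 8 — identical to its old value.
  n6: a read changed (n2 -1->5) — executes, giving 5.
  n8: dirty, but its reads are unchanged (n5 unchanged, x1 unchanged); cached 8 stands.
  n9: a read changed (n6 -1->5) — executes, giving 5.
  n10: a read changed (n9 -1->5) — executes, giving -3.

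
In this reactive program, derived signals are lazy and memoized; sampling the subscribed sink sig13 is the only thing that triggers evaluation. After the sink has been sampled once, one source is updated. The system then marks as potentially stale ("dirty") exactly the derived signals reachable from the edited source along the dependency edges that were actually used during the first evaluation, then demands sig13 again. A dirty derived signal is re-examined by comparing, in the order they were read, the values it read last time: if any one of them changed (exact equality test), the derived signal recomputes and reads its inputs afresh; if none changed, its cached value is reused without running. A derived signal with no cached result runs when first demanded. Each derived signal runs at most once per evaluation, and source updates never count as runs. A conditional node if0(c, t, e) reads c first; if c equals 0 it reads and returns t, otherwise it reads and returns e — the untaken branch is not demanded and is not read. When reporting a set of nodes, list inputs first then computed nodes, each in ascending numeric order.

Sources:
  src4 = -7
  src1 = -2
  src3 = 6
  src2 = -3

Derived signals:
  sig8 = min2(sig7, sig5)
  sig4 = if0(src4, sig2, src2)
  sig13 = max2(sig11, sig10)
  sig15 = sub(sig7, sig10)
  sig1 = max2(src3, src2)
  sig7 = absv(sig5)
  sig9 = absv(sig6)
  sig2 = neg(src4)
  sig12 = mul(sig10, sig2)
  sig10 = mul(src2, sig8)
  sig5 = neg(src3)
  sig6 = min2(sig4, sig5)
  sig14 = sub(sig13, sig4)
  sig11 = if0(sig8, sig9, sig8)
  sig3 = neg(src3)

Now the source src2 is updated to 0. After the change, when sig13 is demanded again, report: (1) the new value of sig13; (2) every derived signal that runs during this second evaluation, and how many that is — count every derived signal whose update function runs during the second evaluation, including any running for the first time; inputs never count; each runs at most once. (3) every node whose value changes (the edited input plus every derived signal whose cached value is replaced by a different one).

First demand of the output computes:
  sig5 = neg(6) = -6
  sig7 = absv(-6) = 6
  sig8 = min2(6, -6) = -6
  sig10 = mul(-3, -6) = 18
  sig11 = if0(sig8=-6 -> else branch sig8) = -6
  sig13 = max2(-6, 18) = 18

After the edit, cleaning proceeds:
  sig10: a read changed (src2 -3->0) — executes, giving 0.
  sig13: a read changed (sig10 18->0) — executes, giving 0.

Demanding sig13 again yields 0.
2 derived signals run: sig10, sig13.
The nodes whose values change: src2, sig10, sig13.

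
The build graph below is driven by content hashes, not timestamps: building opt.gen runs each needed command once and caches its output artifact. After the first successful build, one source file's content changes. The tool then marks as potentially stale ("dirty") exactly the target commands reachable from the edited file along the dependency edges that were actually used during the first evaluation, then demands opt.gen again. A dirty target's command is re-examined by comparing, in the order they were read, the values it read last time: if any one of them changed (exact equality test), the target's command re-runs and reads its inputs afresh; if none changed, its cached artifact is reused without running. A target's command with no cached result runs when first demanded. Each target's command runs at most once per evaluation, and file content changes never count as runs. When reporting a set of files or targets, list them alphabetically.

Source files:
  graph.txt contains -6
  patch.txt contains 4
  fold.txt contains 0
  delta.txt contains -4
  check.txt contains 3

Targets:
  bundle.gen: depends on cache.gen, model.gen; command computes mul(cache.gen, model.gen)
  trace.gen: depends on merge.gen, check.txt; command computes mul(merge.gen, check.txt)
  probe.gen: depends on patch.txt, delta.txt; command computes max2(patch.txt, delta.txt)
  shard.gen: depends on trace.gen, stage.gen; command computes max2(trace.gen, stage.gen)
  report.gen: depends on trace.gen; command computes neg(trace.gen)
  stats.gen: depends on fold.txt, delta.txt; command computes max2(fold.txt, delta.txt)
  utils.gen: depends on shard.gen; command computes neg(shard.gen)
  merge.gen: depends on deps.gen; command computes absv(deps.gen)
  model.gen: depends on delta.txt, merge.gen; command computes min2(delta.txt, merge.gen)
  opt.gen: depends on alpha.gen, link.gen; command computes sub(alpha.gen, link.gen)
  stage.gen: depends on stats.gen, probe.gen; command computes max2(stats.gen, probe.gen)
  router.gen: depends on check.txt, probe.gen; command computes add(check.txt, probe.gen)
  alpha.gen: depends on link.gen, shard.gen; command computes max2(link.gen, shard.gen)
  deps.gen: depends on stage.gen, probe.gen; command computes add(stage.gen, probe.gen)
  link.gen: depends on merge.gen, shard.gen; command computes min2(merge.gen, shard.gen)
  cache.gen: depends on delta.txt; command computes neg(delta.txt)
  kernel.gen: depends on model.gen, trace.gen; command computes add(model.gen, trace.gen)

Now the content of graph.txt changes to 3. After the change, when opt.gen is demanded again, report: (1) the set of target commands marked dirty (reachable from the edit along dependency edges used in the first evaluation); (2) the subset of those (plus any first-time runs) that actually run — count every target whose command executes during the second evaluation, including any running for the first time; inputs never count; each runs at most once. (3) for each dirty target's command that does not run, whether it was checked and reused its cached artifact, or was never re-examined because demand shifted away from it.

Initial pass — values computed on the first demand:
  probe.gen = max2(4, -4) = 4
  stats.gen = max2(0, -4) = 0
  stage.gen = max2(0, 4) = 4
  deps.gen = add(4, 4) = 8
  merge.gen = absv(8) = 8
  trace.gen = mul(8, 3) = 24
  shard.gen = max2(24, 4) = 24
  link.gen = min2(8, 24) = 8
  alpha.gen = max2(8, 24) = 24
  opt.gen = sub(24, 8) = 16

Second demand — change propagation:
  no demanded computation ever read graph.txt, so the edit dirties nothing and nothing runs.

The important point: nothing the output needs ever reads graph.txt, so the edit is invisible to it.

Dirty set: none.
Run set: none (0 run).
All dirty target commands ended up running.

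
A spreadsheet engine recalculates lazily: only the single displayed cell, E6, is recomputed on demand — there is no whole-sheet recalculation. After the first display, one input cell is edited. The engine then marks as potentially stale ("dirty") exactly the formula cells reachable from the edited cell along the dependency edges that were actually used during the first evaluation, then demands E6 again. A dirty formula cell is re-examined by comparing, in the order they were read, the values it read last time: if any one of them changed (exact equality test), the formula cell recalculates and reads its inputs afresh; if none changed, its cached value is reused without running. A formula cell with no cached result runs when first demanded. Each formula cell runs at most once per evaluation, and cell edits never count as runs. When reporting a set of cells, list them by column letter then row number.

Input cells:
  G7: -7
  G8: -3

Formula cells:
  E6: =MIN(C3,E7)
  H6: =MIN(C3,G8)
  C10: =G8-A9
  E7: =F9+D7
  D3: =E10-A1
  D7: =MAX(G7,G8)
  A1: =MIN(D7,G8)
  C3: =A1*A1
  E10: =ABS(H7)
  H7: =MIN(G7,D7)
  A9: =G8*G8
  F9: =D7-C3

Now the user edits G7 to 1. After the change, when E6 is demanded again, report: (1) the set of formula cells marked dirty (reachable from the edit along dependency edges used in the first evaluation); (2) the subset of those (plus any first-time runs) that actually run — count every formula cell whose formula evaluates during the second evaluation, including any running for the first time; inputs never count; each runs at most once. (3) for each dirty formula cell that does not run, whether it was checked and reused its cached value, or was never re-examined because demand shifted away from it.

Marked dirty: A1, C3, D7, E6, E7, F9.
Formula cells that run: A1, D7, E6, E7, F9 — 5 in total.
Checked but reused from cache: C3.
Key observation: the cutoff stops propagation at C3 — its inputs' values are unchanged, so it reuses its cache.

First evaluation (everything demanded from the output):
  D7 = MAX(-7, -3) = -3
  A1 = MIN(-3, -3) = -3
  C3 = -3 * -3 = 9
  F9 = -3 - 9 = -12
  E7 = -12 + -3 = -15
  E6 = MIN(9, -15) = -15

Propagation after the edit:
  D7: runs — G7 -7->1; result 1.
  A1: runs — D7 -3->1; result -3 (same value as before).
  C3: checked — values it read are unchanged (A1 unchanged, A1 unchanged); reused cached 9 without running.
  F9: runs — D7 -3->1; result -8.
  E7: runs — F9 -12->-8; D7 -3->1; result -7.
  E6: runs — E7 -15->-7; result -7.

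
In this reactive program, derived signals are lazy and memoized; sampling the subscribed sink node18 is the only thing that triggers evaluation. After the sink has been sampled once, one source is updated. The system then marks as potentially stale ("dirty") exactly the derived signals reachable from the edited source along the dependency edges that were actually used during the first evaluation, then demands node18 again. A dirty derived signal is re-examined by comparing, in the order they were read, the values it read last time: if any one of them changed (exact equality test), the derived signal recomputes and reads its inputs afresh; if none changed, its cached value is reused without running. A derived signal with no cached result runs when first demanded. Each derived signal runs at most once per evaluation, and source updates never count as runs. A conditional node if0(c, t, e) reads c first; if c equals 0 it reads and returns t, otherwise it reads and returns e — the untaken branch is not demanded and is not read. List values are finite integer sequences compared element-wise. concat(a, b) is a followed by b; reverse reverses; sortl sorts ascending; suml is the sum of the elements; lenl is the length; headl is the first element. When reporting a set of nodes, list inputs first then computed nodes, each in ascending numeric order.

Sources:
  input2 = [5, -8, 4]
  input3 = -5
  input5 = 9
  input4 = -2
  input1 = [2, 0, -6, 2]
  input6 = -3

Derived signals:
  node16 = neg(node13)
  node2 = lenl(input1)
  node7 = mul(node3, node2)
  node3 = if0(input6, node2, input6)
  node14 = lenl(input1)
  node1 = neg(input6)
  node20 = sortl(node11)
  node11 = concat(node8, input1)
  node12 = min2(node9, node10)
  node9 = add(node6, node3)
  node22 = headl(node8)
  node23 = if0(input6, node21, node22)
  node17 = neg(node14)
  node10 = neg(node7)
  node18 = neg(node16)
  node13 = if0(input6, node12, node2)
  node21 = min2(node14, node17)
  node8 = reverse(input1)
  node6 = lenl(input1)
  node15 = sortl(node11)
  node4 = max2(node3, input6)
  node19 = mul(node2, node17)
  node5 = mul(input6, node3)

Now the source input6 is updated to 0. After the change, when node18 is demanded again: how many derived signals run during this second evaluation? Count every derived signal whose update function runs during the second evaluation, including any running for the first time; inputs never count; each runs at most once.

First demand of the output computes:
  node2 = lenl([2, 0, -6, 2]) = 4
  node13 = if0(input6=-3 -> else branch node2) = 4
  node16 = neg(4) = -4
  node18 = neg(-4) = 4

After the edit, cleaning proceeds:
  node3: had never run; runs now, result 4.
  node6: had never run; runs now, result 4.
  node7: had never run; runs now, result 16.
  node9: had never run; runs now, result 8.
  node10: had never run; runs now, result -16.
  node12: had never run; runs now, result -16.
  node13: a read changed (input6 -3->0) — executes, giving -16.
  node16: a read changed (node13 4->-16) — executes, giving 16.
  node18: a read changed (node16 -4->16) — executes, giving -16.

Note the branch switch — node3, node6, node7, node9, node10, node12 had no cache and run now for the first time.

9 derived signals run: node3, node6, node7, node9, node10, node12, node13, node16, node18.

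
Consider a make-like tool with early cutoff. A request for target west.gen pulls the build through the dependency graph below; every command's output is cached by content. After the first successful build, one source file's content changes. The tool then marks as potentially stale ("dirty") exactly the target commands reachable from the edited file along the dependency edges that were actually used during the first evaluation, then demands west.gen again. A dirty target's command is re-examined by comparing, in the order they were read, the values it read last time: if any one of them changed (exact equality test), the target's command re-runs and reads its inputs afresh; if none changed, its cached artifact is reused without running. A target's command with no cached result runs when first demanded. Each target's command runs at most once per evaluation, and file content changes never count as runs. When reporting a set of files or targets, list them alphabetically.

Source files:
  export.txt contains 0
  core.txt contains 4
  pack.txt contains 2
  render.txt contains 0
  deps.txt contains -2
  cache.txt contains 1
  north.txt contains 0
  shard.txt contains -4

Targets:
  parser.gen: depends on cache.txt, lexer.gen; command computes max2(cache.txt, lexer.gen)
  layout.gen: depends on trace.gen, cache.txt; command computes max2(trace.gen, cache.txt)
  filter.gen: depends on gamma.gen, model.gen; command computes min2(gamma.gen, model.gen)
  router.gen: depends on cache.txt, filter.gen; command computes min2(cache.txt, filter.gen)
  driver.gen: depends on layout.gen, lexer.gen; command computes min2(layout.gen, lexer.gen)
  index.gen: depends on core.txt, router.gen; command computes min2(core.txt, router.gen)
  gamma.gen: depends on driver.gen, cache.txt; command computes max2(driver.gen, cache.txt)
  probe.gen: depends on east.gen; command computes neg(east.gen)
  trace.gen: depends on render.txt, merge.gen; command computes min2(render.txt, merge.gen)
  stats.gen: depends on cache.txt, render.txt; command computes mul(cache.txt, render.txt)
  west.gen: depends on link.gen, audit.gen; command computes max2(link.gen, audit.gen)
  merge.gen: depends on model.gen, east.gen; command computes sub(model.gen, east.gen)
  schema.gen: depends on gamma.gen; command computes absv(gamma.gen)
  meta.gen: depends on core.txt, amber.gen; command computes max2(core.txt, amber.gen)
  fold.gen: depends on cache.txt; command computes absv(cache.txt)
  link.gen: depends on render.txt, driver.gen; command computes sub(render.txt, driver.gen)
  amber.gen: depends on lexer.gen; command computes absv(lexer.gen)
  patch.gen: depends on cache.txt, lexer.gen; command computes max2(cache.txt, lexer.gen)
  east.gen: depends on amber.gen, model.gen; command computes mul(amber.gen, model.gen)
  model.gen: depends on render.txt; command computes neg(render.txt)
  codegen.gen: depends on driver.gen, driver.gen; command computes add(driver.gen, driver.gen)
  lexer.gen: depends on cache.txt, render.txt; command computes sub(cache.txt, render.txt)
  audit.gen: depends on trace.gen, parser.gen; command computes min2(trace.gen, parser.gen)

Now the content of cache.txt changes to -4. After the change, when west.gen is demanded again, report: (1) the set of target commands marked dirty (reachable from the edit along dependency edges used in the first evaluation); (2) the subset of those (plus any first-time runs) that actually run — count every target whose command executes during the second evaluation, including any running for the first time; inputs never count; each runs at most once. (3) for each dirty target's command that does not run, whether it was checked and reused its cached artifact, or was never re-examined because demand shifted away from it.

The edit dirties: amber.gen, audit.gen, driver.gen, east.gen, layout.gen, lexer.gen, link.gen, merge.gen, parser.gen, trace.gen, west.gen.
9 target commands run: amber.gen, audit.gen, driver.gen, east.gen, layout.gen, lexer.gen, link.gen, parser.gen, west.gen.
Cache hits after checking: merge.gen, trace.gen.
Note where the cutoff bites: merge.gen is checked, finds nothing changed, and keeps its cache.

First demand of the output computes:
  lexer.gen = sub(1, 0) = 1
  amber.gen = absv(1) = 1
  model.gen = neg(0) = 0
  east.gen = mul(1, 0) = 0
  merge.gen = sub(0, 0) = 0
  parser.gen = max2(1, 1) = 1
  trace.gen = min2(0, 0) = 0
  audit.gen = min2(0, 1) = 0
  layout.gen = max2(0, 1) = 1
  driver.gen = min2(1, 1) = 1
  link.gen = sub(0, 1) = -1
  west.gen = max2(-1, 0) = 0

After the edit, cleaning proceeds:
  lexer.gen: a read changed (cache.txt 1->-4) — executes, giving -4.
  amber.gen: a read changed (lexer.gen 1->-4) — executes, giving 4.
  east.gen: a read changed (amber.gen 1->4) — executes, giving 0 — identical to its old value.
  merge.gen: dirty, but its reads are unchanged (model.gen unchanged, east.gen unchanged); cached 0 stands.
  parser.gen: a read changed (cache.txt 1->-4; lexer.gen 1->-4) — executes, giving -4.
  trace.gen: dirty, but its reads are unchanged (render.txt unchanged, merge.gen unchanged); cached 0 stands.
  audit.gen: a read changed (parser.gen 1->-4) — executes, giving -4.
  layout.gen: a read changed (cache.txt 1->-4) — executes, giving 0.
  driver.gen: a read changed (layout.gen 1->0; lexer.gen 1->-4) — executes, giving -4.
  link.gen: a read changed (driver.gen 1->-4) — executes, giving 4.
  west.gen: a read changed (link.gen -1->4; audit.gen 0->-4) — executes, giving 4.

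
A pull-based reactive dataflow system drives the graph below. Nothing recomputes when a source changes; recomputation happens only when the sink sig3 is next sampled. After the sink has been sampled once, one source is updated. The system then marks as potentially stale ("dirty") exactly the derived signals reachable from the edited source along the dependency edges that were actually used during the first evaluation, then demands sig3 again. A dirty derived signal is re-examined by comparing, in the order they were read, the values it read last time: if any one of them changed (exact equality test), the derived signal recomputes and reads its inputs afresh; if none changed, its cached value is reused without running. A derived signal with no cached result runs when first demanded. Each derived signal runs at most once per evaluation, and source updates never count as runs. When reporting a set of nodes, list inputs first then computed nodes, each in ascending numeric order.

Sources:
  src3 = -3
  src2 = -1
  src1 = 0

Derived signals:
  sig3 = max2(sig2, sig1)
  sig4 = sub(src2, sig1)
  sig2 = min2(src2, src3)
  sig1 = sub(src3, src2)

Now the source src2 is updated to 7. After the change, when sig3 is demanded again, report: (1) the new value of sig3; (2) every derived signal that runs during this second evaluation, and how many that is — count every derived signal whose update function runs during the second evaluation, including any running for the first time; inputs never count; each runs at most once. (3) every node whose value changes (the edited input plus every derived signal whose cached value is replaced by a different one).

First evaluation (everything demanded from the output):
  sig1 = sub(-3, -1) = -2
  sig2 = min2(-1, -3) = -3
  sig3 = max2(-3, -2) = -2

Propagation after the edit:
  sig1: runs — src2 -1->7; result -10.
  sig2: runs — src2 -1->7; result -3 (same value as before).
  sig3: runs — sig1 -2->-10; result -3.

New value of sig3: -3.
Derived signals that run: sig1, sig2, sig3 — 3 in total.
Values that change: src2, sig1, sig3.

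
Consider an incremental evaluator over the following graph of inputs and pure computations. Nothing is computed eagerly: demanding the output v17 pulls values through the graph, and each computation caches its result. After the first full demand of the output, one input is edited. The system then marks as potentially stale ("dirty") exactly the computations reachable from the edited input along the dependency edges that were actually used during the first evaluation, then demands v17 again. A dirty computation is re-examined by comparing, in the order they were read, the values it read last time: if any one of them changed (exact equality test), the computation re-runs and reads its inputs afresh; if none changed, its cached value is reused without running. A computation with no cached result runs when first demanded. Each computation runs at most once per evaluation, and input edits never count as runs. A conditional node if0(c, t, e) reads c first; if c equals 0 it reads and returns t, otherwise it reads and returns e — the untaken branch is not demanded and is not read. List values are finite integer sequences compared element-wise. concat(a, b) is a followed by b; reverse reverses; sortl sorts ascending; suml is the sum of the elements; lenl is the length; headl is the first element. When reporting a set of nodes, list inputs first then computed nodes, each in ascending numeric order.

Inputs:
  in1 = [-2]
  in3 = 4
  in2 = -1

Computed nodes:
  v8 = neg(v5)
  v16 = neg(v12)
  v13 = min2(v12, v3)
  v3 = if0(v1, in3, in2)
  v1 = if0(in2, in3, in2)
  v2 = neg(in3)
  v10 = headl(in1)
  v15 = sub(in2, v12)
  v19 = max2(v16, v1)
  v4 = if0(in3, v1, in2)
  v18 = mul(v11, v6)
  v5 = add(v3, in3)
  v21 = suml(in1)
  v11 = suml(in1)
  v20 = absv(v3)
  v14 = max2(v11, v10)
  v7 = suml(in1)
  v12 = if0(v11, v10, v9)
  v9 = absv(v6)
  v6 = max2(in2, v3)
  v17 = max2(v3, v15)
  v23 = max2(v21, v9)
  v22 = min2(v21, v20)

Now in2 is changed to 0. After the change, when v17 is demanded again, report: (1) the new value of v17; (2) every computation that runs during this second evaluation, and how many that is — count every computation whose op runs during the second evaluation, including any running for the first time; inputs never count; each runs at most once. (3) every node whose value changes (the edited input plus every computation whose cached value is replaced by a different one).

Initial pass — values computed on the first demand:
  v1 = if0(in2=-1 -> else branch in2) = -1
  v3 = if0(v1=-1 -> else branch in2) = -1
  v6 = max2(-1, -1) = -1
  v9 = absv(-1) = 1
  v11 = suml([-2]) = -2
  v12 = if0(v11=-2 -> else branch v9) = 1
  v15 = sub(-1, 1) = -2
  v17 = max2(-1, -2) = -1

Second demand — change propagation:
  v1: re-runs because in2 -1->0; in2 -1->0; new result 4.
  v3: re-runs because v1 -1->4; in2 -1->0; new result 0.
  v6: re-runs because in2 -1->0; v3 -1->0; new result 0.
  v9: re-runs because v6 -1->0; new result 0.
  v12: re-runs because v9 1->0; new result 0.
  v15: re-runs because in2 -1->0; v12 1->0; new result 0.
  v17: re-runs because v3 -1->0; v15 -2->0; new result 0.

v17 now evaluates to 0.
Run set: v1, v3, v6, v9, v12, v15, v17 (7 run).
Changed values: in2, v1, v3, v6, v9, v12, v15, v17.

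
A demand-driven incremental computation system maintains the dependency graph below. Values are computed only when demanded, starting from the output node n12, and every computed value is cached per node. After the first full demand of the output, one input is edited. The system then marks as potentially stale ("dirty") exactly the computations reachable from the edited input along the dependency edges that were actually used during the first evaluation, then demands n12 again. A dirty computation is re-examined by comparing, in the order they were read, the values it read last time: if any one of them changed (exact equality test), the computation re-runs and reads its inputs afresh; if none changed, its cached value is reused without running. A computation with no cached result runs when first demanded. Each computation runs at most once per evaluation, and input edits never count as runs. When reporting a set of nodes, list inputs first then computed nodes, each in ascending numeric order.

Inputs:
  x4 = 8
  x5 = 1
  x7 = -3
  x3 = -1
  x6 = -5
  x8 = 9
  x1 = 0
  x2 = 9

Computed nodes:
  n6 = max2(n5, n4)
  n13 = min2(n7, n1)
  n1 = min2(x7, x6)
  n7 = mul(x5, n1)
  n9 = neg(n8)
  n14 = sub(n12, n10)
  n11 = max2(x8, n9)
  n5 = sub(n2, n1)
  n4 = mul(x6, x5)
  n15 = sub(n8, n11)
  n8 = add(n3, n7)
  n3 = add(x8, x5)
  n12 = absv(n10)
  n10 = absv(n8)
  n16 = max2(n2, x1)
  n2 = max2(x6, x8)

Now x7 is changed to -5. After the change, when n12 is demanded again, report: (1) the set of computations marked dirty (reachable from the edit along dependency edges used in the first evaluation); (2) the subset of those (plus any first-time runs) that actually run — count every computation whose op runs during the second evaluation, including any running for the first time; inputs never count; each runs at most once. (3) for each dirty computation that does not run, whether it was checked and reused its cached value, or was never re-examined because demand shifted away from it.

First evaluation (everything demanded from the output):
  n1 = min2(-3, -5) = -5
  n3 = add(9, 1) = 10
  n7 = mul(1, -5) = -5
  n8 = add(10, -5) = 5
  n10 = absv(5) = 5
  n12 = absv(5) = 5

Propagation after the edit:
  n1: runs — x7 -3->-5; result -5 (same value as before).
  n7: checked — values it read are unchanged (x5 unchanged, n1 unchanged); reused cached -5 without running.
  n8: checked — values it read are unchanged (n3 unchanged, n7 unchanged); reused cached 5 without running.
  n10: checked — values it read are unchanged (n8 unchanged); reused cached 5 without running.
  n12: checked — values it read are unchanged (n10 unchanged); reused cached 5 without running.

Key observation: the change is absorbed at n1 — it re-runs but produces the same value, and the output's value is unchanged.

Marked dirty: n1, n7, n8, n10, n12.
Computations that run: n1 — 1 in total.
Checked but reused from cache: n7, n8, n10, n12.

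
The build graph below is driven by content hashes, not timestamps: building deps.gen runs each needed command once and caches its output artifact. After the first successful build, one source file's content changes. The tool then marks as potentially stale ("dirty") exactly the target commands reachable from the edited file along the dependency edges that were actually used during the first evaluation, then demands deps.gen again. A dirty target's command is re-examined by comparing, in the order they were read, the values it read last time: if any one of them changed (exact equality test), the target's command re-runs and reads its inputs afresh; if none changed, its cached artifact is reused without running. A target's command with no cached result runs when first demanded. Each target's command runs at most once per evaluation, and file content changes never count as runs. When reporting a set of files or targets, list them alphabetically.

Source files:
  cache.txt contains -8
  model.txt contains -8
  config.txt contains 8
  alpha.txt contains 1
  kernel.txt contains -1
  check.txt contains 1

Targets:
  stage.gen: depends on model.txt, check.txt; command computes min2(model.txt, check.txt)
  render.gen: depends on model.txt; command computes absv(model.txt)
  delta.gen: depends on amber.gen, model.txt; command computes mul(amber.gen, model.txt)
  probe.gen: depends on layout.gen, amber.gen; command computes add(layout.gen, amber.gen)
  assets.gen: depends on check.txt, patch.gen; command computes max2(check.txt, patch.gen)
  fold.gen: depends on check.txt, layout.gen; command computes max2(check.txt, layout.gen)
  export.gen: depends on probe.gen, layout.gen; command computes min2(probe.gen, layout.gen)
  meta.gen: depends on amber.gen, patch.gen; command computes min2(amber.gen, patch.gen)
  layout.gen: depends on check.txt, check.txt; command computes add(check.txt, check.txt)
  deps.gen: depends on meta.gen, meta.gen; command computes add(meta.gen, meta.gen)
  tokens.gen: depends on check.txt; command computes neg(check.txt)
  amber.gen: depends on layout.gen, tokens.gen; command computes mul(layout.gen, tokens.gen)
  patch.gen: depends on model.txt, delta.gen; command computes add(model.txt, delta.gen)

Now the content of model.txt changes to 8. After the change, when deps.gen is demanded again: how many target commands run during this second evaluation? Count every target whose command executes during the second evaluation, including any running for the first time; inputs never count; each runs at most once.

Run set: delta.gen, deps.gen, meta.gen, patch.gen (4 run).

Initial pass — values computed on the first demand:
  layout.gen = add(1, 1) = 2
  tokens.gen = neg(1) = -1
  amber.gen = mul(2, -1) = -2
  delta.gen = mul(-2, -8) = 16
  patch.gen = add(-8, 16) = 8
  meta.gen = min2(-2, 8) = -2
  deps.gen = add(-2, -2) = -4

Second demand — change propagation:
  delta.gen: re-runs because model.txt -8->8; new result -16.
  patch.gen: re-runs because model.txt -8->8; delta.gen 16->-16; new result -8.
  meta.gen: re-runs because patch.gen 8->-8; new result -8.
  deps.gen: re-runs because meta.gen -2->-8; meta.gen -2->-8; new result -16.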